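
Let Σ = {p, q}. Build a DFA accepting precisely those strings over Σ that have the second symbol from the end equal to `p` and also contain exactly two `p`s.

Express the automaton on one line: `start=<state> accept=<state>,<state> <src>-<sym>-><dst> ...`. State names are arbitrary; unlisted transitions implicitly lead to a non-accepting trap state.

start=s0 accept=s2,s5 s0-p->s1 s0-q->s0 s1-p->s2 s1-q->s3 s2-p->s4 s2-q->s5 s3-p->s6 s3-q->s3 s4-p->s4 s4-q->s4 s5-p->s4 s5-q->s4 s6-p->s4 s6-q->s5

Handle the two conditions separately and then intersect. The first has 7 states tracking the last 2 symbols read; the second has 4 states tracking the count of `p`s, saturating at 3. A product state is a pair (one from each), accepting exactly when both do. Minimizing collapses redundant product states.
A 7-state machine:
        p   q  
>  s0   s1  s0 
   s1   s2  s3 
 * s2   s4  s5 
   s3   s6  s3 
   s4   s4  s4 
 * s5   s4  s4 
   s6   s4  s5 
(> = start, * = accepting)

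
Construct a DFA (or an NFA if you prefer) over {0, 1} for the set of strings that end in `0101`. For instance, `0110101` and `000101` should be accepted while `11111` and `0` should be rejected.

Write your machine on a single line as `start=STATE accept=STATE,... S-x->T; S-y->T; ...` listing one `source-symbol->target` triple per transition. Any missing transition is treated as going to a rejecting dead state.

start=q0; accept=q4; q0-0->q1; q0-1->q0; q1-0->q1; q1-1->q2; q2-0->q3; q2-1->q0; q3-0->q1; q3-1->q4; q4-0->q3; q4-1->q0

Let each state record the length of the longest suffix of the input read so far that is also a prefix of `0101`. q1 means the last symbol is `0`; q2 means the last 2 symbols are `01`; q3 means the last 3 symbols are `010`; q4 means the last 4 symbols are `0101`. Accept only at q4, where the string currently ends in `0101`.
        0   1  
>  q0   q1  q0 
   q1   q1  q2 
   q2   q3  q0 
   q3   q1  q4 
 * q4   q3  q0 
(> = start, * = accepting)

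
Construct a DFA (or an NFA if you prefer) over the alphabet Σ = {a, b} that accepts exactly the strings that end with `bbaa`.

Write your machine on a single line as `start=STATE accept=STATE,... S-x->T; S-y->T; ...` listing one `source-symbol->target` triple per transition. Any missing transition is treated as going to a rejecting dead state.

Remember how much of `bbaa` the current input suffix matches. State s0 means no match yet; s1 means the last symbol is `b`; s2 means the last 2 symbols are `bb`; s3 means the last 3 symbols are `bba`; s4 means the last 4 symbols are `bbaa`. Only s4 accepts. On a mismatch, fall back to the longest proper suffix that is still a prefix of `bbaa`.
        a   b  
>  s0   s0  s1 
   s1   s0  s2 
   s2   s3  s2 
   s3   s4  s1 
 * s4   s0  s1 
(> = start, * = accepting)

start=s0; accept=s4; s0-a->s0; s0-b->s1; s1-a->s0; s1-b->s2; s2-a->s3; s2-b->s2; s3-a->s4; s3-b->s1; s4-a->s0; s4-b->s1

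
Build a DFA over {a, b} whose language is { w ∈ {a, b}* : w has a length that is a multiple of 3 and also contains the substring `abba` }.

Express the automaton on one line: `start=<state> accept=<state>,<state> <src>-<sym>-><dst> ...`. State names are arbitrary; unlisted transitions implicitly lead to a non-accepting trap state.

start=s0 accept=s14 s0-a->s1 s0-b->s2 s1-a->s3 s1-b->s4 s2-a->s3 s2-b->s5 s3-a->s6 s3-b->s7 s4-a->s6 s4-b->s8 s5-a->s6 s5-b->s0 s6-a->s1 s6-b->s9 s7-a->s1 s7-b->s10 s8-a->s11 s8-b->s2 s9-a->s3 s9-b->s12 s10-a->s13 s10-b->s5 s11-a->s13 s11-b->s13 s12-a->s14 s12-b->s0 s13-a->s14 s13-b->s14 s14-a->s11 s14-b->s11

Build one automaton per condition and run them in lockstep. The first has 3 states tracking the input length modulo 3; the second has 5 states tracking whether and how much of `abba` has been seen. A product state is a pair (one from each), accepting exactly when both do.
With 15 states:
          a    b  
>  s0     s1   s2 
   s1     s3   s4 
   s2     s3   s5 
   s3     s6   s7 
   s4     s6   s8 
   s5     s6   s0 
   s6     s1   s9 
   s7     s1  s10 
   s8    s11   s2 
   s9     s3  s12 
   s10   s13   s5 
   s11   s13  s13 
   s12   s14   s0 
   s13   s14  s14 
 * s14   s11  s11 
(> = start, * = accepting)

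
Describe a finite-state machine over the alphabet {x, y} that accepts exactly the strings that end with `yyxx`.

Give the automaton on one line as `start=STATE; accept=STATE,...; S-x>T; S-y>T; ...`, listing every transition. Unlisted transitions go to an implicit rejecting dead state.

Remember how much of `yyxx` the current input suffix matches. State q0 means no match yet; q1 means the last symbol is `y`; q2 means the last 2 symbols are `yy`; q3 means the last 3 symbols are `yyx`; q4 means the last 4 symbols are `yyxx`. Only q4 accepts. On a mismatch, fall back to the longest proper suffix that is still a prefix of `yyxx`.
With 5 states:
        x   y  
>  q0   q0  q1 
   q1   q0  q2 
   q2   q3  q2 
   q3   q4  q1 
 * q4   q0  q1 
(> = start, * = accepting)

start=q0; accept=q4; q0-x>q0; q0-y>q1; q1-x>q0; q1-y>q2; q2-x>q3; q2-y>q2; q3-x>q4; q3-y>q1; q4-x>q0; q4-y>q1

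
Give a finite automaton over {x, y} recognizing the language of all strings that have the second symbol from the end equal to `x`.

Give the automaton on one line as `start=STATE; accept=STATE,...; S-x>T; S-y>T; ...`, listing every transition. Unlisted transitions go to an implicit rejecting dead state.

A DFA must remember the last 2 symbols (since which symbol is second-to-last isn't known until the input ends). Use one state per possible window of the last ≤2 symbols; accept from those whose window starts with `x`.
        x   y  
>  q0   q1  q2 
   q1   q3  q4 
   q2   q5  q6 
 * q3   q3  q4 
 * q4   q5  q6 
   q5   q3  q4 
   q6   q5  q6 
(> = start, * = accepting)

start=q0; accept=q3,q4; q0-x>q1; q0-y>q2; q1-x>q3; q1-y>q4; q2-x>q5; q2-y>q6; q3-x>q3; q3-y>q4; q4-x>q5; q4-y>q6; q5-x>q3; q5-y>q4; q6-x>q5; q6-y>q6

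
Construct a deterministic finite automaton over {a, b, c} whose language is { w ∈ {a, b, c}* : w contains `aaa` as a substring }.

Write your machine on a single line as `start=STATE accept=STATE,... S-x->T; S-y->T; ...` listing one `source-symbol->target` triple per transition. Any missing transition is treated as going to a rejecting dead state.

start=q0; accept=q3; q0-a->q1; q0-b->q0; q0-c->q0; q1-a->q2; q1-b->q0; q1-c->q0; q2-a->q3; q2-b->q0; q2-c->q0; q3-a->q3; q3-b->q3; q3-c->q3

Track how much of `aaa` has been matched so far: state q0 is no progress, q3 is the absorbing accept state reached once `aaa` has occurred. Intermediate states record partial matches; on a mismatch, fall back to the longest reusable overlap.
With 4 states:
        a   b   c  
>  q0   q1  q0  q0 
   q1   q2  q0  q0 
   q2   q3  q0  q0 
 * q3   q3  q3  q3 
(> = start, * = accepting)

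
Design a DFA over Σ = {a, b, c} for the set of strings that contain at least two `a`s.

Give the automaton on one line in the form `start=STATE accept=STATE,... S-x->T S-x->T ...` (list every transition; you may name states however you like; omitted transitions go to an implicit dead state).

Count `a`s, saturating at 3: states S0 through S2 mean 0 through 2 `a`s seen; S3 means more than 2. Each `a` increments (capped at S3); other symbols loop. Accept from {S2, S3}.
A 4-state machine:
        a   b   c  
>  S0   S1  S0  S0 
   S1   S2  S1  S1 
 * S2   S3  S2  S2 
 * S3   S3  S3  S3 
(> = start, * = accepting)

start=S0 accept=S2,S3 S0-a->S1 S0-b->S0 S0-c->S0 S1-a->S2 S1-b->S1 S1-c->S1 S2-a->S3 S2-b->S2 S2-c->S2 S3-a->S3 S3-b->S3 S3-c->S3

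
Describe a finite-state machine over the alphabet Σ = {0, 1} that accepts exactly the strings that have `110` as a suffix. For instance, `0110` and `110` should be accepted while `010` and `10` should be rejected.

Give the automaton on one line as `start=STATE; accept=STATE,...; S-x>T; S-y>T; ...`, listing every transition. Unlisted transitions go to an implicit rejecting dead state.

start=q0; accept=q3; q0-0>q0; q0-1>q1; q1-0>q0; q1-1>q2; q2-0>q3; q2-1>q2; q3-0>q0; q3-1>q1

Let each state record the length of the longest suffix of the input read so far that is also a prefix of `110`. q1 means the last symbol is `1`; q2 means the last 2 symbols are `11`; q3 means the last 3 symbols are `110`. Accept only at q3, where the string currently ends in `110`.
4 states suffice.
        0   1  
>  q0   q0  q1 
   q1   q0  q2 
   q2   q3  q2 
 * q3   q0  q1 
(> = start, * = accepting)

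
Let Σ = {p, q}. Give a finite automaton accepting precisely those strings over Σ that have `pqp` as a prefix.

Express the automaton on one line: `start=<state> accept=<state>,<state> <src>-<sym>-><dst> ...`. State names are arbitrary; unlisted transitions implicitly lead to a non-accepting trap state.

Check the first 3 symbols one by one: s0 through s2 record how many have matched `pqp` so far; any wrong symbol goes to the dead state s4. After all 3 match we enter the accepting sink s3.
        p   q  
>  s0   s1  s4 
   s1   s4  s2 
   s2   s3  s4 
 * s3   s3  s3 
   s4   s4  s4 
(> = start, * = accepting)

start=s0 accept=s3 s0-p->s1 s0-q->s4 s1-p->s4 s1-q->s2 s2-p->s3 s2-q->s4 s3-p->s3 s3-q->s3 s4-p->s4 s4-q->s4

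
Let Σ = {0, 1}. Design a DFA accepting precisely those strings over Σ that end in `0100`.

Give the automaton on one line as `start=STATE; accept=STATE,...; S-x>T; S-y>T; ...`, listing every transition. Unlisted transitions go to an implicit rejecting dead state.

start=s0; accept=s4; s0-0>s1; s0-1>s0; s1-0>s1; s1-1>s2; s2-0>s3; s2-1>s0; s3-0>s4; s3-1>s2; s4-0>s1; s4-1>s2

Let each state record the length of the longest suffix of the input read so far that is also a prefix of `0100`. s1 means the last symbol is `0`; s2 means the last 2 symbols are `01`; s3 means the last 3 symbols are `010`; s4 means the last 4 symbols are `0100`. Accept only at s4, where the string currently ends in `0100`.
        0   1  
>  s0   s1  s0 
   s1   s1  s2 
   s2   s3  s0 
   s3   s4  s2 
 * s4   s1  s2 
(> = start, * = accepting)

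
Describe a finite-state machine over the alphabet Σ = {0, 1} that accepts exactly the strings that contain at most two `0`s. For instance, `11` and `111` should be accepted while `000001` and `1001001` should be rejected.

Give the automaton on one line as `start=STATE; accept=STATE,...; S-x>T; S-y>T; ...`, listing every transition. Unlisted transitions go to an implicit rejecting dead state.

start=A; accept=A,B,C; A-0>B; A-1>A; B-0>C; B-1>B; C-0>D; C-1>C; D-0>D; D-1>D

Count `0`s, saturating at 3: states A through C mean 0 through 2 `0`s seen; D means more than 2. Each `0` increments (capped at D); other symbols loop. Accept from {A, B, C}.
With 4 states:
       0  1 
>* A   B  A 
 * B   C  B 
 * C   D  C 
   D   D  D 
(> = start, * = accepting)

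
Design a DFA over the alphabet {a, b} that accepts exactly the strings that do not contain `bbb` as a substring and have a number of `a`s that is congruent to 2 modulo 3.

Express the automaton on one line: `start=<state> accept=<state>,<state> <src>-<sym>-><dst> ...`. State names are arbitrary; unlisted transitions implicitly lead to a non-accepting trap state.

Handle the two conditions separately and then intersect. One (4 states) tracks partial matches of the forbidden pattern `bbb`; the other (3 states) tracks the count of `a`s modulo 3. Each combined state is a pair, one component from each; accept when both components accept. After merging equivalent states the machine shrinks.
With 10 states:
        a   b  
>  S0   S1  S2 
   S1   S3  S4 
   S2   S1  S5 
 * S3   S0  S6 
   S4   S3  S7 
   S5   S1  S8 
 * S6   S0  S9 
   S7   S3  S8 
   S8   S8  S8 
 * S9   S0  S8 
(> = start, * = accepting)

start=S0 accept=S3,S6,S9 S0-a->S1 S0-b->S2 S1-a->S3 S1-b->S4 S2-a->S1 S2-b->S5 S3-a->S0 S3-b->S6 S4-a->S3 S4-b->S7 S5-a->S1 S5-b->S8 S6-a->S0 S6-b->S9 S7-a->S3 S7-b->S8 S8-a->S8 S8-b->S8 S9-a->S0 S9-b->S8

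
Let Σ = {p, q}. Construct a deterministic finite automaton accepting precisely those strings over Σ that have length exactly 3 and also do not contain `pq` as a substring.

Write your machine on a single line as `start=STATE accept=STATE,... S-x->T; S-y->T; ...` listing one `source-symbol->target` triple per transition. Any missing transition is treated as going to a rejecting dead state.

start=s0; accept=s6,s8; s0-p->s1; s0-q->s2; s1-p->s3; s1-q->s4; s2-p->s3; s2-q->s5; s3-p->s6; s3-q->s7; s4-p->s7; s4-q->s7; s5-p->s6; s5-q->s8; s6-p->s9; s6-q->s10; s7-p->s10; s7-q->s10; s8-p->s9; s8-q->s11; s9-p->s9; s9-q->s10; s10-p->s10; s10-q->s10; s11-p->s9; s11-q->s11

Handle the two conditions separately and then intersect. The first has 5 states tracking the input length, saturating at 4; the second has 3 states tracking partial matches of the forbidden pattern `pq`. A product state is a pair (one from each), accepting exactly when both do.
With 12 states:
          p    q  
>  s0     s1   s2 
   s1     s3   s4 
   s2     s3   s5 
   s3     s6   s7 
   s4     s7   s7 
   s5     s6   s8 
 * s6     s9  s10 
   s7    s10  s10 
 * s8     s9  s11 
   s9     s9  s10 
   s10   s10  s10 
   s11    s9  s11 
(> = start, * = accepting)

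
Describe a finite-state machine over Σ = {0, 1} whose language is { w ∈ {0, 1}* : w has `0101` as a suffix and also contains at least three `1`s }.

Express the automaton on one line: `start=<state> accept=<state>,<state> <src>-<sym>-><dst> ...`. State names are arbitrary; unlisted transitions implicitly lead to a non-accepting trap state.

start=q0 accept=q5 q0-0->q0 q0-1->q1 q1-0->q2 q1-1->q1 q2-0->q2 q2-1->q3 q3-0->q4 q3-1->q1 q4-0->q2 q4-1->q5 q5-0->q4 q5-1->q1

Run two small machines in parallel and take their product. One (5 states) tracks how much of the suffix `0101` has currently been matched; the other (5 states) tracks the count of `1`s, saturating at 4. Each combined state is a pair, one component from each; accept when both components accept. After merging equivalent states the machine shrinks.
A 6-state machine:
        0   1  
>  q0   q0  q1 
   q1   q2  q1 
   q2   q2  q3 
   q3   q4  q1 
   q4   q2  q5 
 * q5   q4  q1 
(> = start, * = accepting)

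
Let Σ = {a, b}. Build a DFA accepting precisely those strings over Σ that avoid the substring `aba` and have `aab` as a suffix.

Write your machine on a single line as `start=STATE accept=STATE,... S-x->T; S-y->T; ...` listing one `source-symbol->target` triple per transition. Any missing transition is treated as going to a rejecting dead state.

Build one automaton per condition and run them in lockstep. One (4 states) tracks partial matches of the forbidden pattern `aba`; the other (4 states) tracks how much of the suffix `aab` has currently been matched. Each combined state is a pair, one component from each; accept when both components accept.
With 9 states:
        a   b  
>  q0   q1  q0 
   q1   q2  q3 
   q2   q2  q4 
   q3   q5  q0 
 * q4   q5  q0 
   q5   q6  q7 
   q6   q6  q8 
   q7   q5  q7 
   q8   q5  q7 
(> = start, * = accepting)

start=q0; accept=q4; q0-a->q1; q0-b->q0; q1-a->q2; q1-b->q3; q2-a->q2; q2-b->q4; q3-a->q5; q3-b->q0; q4-a->q5; q4-b->q0; q5-a->q6; q5-b->q7; q6-a->q6; q6-b->q8; q7-a->q5; q7-b->q7; q8-a->q5; q8-b->q7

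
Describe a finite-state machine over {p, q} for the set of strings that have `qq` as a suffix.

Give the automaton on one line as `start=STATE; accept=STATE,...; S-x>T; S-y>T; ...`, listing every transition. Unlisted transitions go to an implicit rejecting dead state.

start=s0; accept=s2; s0-p>s0; s0-q>s1; s1-p>s0; s1-q>s2; s2-p>s0; s2-q>s2

Let each state record the length of the longest suffix of the input read so far that is also a prefix of `qq`. s1 means the last symbol is `q`; s2 means the last 2 symbols are `qq`. Accept only at s2, where the string currently ends in `qq`.
With 3 states:
        p   q  
>  s0   s0  s1 
   s1   s0  s2 
 * s2   s0  s2 
(> = start, * = accepting)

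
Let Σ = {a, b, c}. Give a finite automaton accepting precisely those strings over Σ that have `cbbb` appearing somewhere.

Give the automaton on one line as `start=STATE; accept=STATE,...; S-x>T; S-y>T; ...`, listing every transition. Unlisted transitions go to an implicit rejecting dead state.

start=q0; accept=q4; q0-a>q0; q0-b>q0; q0-c>q1; q1-a>q0; q1-b>q2; q1-c>q1; q2-a>q0; q2-b>q3; q2-c>q1; q3-a>q0; q3-b>q4; q3-c>q1; q4-a>q4; q4-b>q4; q4-c>q4

Track how much of `cbbb` has been matched so far: state q0 is no progress, q4 is the absorbing accept state reached once `cbbb` has occurred. Intermediate states record partial matches; on a mismatch, fall back to the longest reusable overlap.
A 5-state machine:
        a   b   c  
>  q0   q0  q0  q1 
   q1   q0  q2  q1 
   q2   q0  q3  q1 
   q3   q0  q4  q1 
 * q4   q4  q4  q4 
(> = start, * = accepting)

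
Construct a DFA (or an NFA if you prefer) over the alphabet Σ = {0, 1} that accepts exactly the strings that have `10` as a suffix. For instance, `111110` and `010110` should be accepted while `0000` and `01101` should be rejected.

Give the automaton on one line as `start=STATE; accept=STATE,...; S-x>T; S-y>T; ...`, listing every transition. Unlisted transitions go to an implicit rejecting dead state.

start=s0; accept=s2; s0-0>s0; s0-1>s1; s1-0>s2; s1-1>s1; s2-0>s0; s2-1>s1

Remember how much of `10` the current input suffix matches. State s0 means no match yet; s1 means the last symbol is `1`; s2 means the last 2 symbols are `10`. Only s2 accepts. On a mismatch, fall back to the longest proper suffix that is still a prefix of `10`.
With 3 states:
        0   1  
>  s0   s0  s1 
   s1   s2  s1 
 * s2   s0  s1 
(> = start, * = accepting)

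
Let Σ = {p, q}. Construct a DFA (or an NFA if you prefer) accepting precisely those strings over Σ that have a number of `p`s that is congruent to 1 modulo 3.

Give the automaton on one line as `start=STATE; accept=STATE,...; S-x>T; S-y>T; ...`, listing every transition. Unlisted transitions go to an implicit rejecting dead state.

The only thing that matters is how many `p`s have appeared, reduced mod 3. Use one state per residue: A for 0, …, C for 2. Reading `p` moves to the next residue; anything else stays put. B is accepting.
3 states suffice.
       p  q 
>  A   B  A 
 * B   C  B 
   C   A  C 
(> = start, * = accepting)

start=A; accept=B; A-p>B; A-q>A; B-p>C; B-q>B; C-p>A; C-q>C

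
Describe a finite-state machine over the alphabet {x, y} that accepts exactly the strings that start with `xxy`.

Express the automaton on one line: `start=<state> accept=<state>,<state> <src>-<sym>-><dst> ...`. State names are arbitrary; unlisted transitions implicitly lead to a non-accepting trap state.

Check the first 3 symbols one by one: A through C record how many have matched `xxy` so far; any wrong symbol goes to the dead state E. After all 3 match we enter the accepting sink D.
5 states suffice.
       x  y 
>  A   B  E 
   B   C  E 
   C   E  D 
 * D   D  D 
   E   E  E 
(> = start, * = accepting)

start=A accept=D A-x->B A-y->E B-x->C B-y->E C-x->E C-y->D D-x->D D-y->D E-x->E E-y->E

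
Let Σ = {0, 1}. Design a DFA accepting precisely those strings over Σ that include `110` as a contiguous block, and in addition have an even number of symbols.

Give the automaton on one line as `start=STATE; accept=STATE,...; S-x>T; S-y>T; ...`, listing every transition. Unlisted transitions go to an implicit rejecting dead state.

Build one automaton per condition and run them in lockstep. One (4 states) tracks whether and how much of `110` has been seen; the other (2 states) tracks the input length modulo 2. Each combined state is a pair, one component from each; accept when both components accept.
An 8-state machine:
        0   1  
>  q0   q1  q2 
   q1   q0  q3 
   q2   q0  q4 
   q3   q1  q5 
   q4   q6  q5 
   q5   q7  q4 
   q6   q7  q7 
 * q7   q6  q6 
(> = start, * = accepting)

start=q0; accept=q7; q0-0>q1; q0-1>q2; q1-0>q0; q1-1>q3; q2-0>q0; q2-1>q4; q3-0>q1; q3-1>q5; q4-0>q6; q4-1>q5; q5-0>q7; q5-1>q4; q6-0>q7; q6-1>q7; q7-0>q6; q7-1>q6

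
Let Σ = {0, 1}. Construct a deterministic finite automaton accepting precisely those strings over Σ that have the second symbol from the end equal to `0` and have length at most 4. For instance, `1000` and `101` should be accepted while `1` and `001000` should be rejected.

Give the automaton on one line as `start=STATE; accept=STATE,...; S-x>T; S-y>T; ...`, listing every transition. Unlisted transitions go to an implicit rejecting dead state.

start=s0; accept=s3,s4,s7,s8,s11,s12; s0-0>s1; s0-1>s2; s1-0>s3; s1-1>s4; s2-0>s5; s2-1>s6; s3-0>s7; s3-1>s8; s4-0>s9; s4-1>s10; s5-0>s7; s5-1>s8; s6-0>s9; s6-1>s10; s7-0>s11; s7-1>s12; s8-0>s13; s8-1>s14; s9-0>s11; s9-1>s12; s10-0>s13; s10-1>s14; s11-0>s15; s11-1>s16; s12-0>s17; s12-1>s18; s13-0>s15; s13-1>s16; s14-0>s17; s14-1>s18; s15-0>s15; s15-1>s16; s16-0>s17; s16-1>s18; s17-0>s15; s17-1>s16; s18-0>s17; s18-1>s18

Run two small machines in parallel and take their product. The first has 7 states tracking the last 2 symbols read; the second has 6 states tracking the input length, saturating at 5. A product state is a pair (one from each), accepting exactly when both do.
19 states suffice.
          0    1  
>  s0     s1   s2 
   s1     s3   s4 
   s2     s5   s6 
 * s3     s7   s8 
 * s4     s9  s10 
   s5     s7   s8 
   s6     s9  s10 
 * s7    s11  s12 
 * s8    s13  s14 
   s9    s11  s12 
   s10   s13  s14 
 * s11   s15  s16 
 * s12   s17  s18 
   s13   s15  s16 
   s14   s17  s18 
   s15   s15  s16 
   s16   s17  s18 
   s17   s15  s16 
   s18   s17  s18 
(> = start, * = accepting)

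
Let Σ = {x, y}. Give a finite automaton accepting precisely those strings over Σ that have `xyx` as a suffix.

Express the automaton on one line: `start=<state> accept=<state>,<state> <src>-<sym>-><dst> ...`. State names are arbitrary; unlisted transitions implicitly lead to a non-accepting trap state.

start=q0 accept=q3 q0-x->q1 q0-y->q0 q1-x->q1 q1-y->q2 q2-x->q3 q2-y->q0 q3-x->q1 q3-y->q2

Remember how much of `xyx` the current input suffix matches. State q0 means no match yet; q1 means the last symbol is `x`; q2 means the last 2 symbols are `xy`; q3 means the last 3 symbols are `xyx`. Only q3 accepts. On a mismatch, fall back to the longest proper suffix that is still a prefix of `xyx`.
4 states suffice.
        x   y  
>  q0   q1  q0 
   q1   q1  q2 
   q2   q3  q0 
 * q3   q1  q2 
(> = start, * = accepting)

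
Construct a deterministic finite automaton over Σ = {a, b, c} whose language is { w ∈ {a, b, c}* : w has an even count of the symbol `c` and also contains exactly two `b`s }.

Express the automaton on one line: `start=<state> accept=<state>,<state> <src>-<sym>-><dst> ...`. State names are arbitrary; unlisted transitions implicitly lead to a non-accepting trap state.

start=q0 accept=q3 q0-a->q0 q0-b->q1 q0-c->q2 q1-a->q1 q1-b->q3 q1-c->q4 q2-a->q2 q2-b->q4 q2-c->q0 q3-a->q3 q3-b->q5 q3-c->q6 q4-a->q4 q4-b->q6 q4-c->q1 q5-a->q5 q5-b->q5 q5-c->q5 q6-a->q6 q6-b->q5 q6-c->q3

Build one automaton per condition and run them in lockstep. The first has 2 states tracking the count of `c`s modulo 2; the second has 4 states tracking the count of `b`s, saturating at 3. A product state is a pair (one from each), accepting exactly when both do. Equivalent product states are then merged.
        a   b   c  
>  q0   q0  q1  q2 
   q1   q1  q3  q4 
   q2   q2  q4  q0 
 * q3   q3  q5  q6 
   q4   q4  q6  q1 
   q5   q5  q5  q5 
   q6   q6  q5  q3 
(> = start, * = accepting)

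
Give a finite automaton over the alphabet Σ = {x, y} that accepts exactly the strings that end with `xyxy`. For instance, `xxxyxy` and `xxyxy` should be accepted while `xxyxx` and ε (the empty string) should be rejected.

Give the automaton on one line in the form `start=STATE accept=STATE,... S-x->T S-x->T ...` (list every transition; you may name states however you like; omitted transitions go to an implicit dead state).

Remember how much of `xyxy` the current input suffix matches. State q0 means no match yet; q1 means the last symbol is `x`; q2 means the last 2 symbols are `xy`; q3 means the last 3 symbols are `xyx`; q4 means the last 4 symbols are `xyxy`. Only q4 accepts. On a mismatch, fall back to the longest proper suffix that is still a prefix of `xyxy`.
5 states suffice.
        x   y  
>  q0   q1  q0 
   q1   q1  q2 
   q2   q3  q0 
   q3   q1  q4 
 * q4   q3  q0 
(> = start, * = accepting)

start=q0 accept=q4 q0-x->q1 q0-y->q0 q1-x->q1 q1-y->q2 q2-x->q3 q2-y->q0 q3-x->q1 q3-y->q4 q4-x->q3 q4-y->q0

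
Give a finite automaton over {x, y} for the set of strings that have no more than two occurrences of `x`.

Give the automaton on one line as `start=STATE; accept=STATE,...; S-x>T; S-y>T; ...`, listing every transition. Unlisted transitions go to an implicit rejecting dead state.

Count `x`s, saturating at 3: states q0 through q2 mean 0 through 2 `x`s seen; q3 means more than 2. Each `x` increments (capped at q3); other symbols loop. Accept from {q0, q1, q2}.
4 states suffice.
        x   y  
>* q0   q1  q0 
 * q1   q2  q1 
 * q2   q3  q2 
   q3   q3  q3 
(> = start, * = accepting)

start=q0; accept=q0,q1,q2; q0-x>q1; q0-y>q0; q1-x>q2; q1-y>q1; q2-x>q3; q2-y>q2; q3-x>q3; q3-y>q3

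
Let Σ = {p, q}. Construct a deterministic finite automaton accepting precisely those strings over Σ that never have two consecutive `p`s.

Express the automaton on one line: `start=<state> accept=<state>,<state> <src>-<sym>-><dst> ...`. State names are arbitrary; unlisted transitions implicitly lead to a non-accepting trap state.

Track partial matches of the forbidden pattern `pp`. State s2 is a dead state reached once `pp` has occurred; every other state accepts. s0 means no part of `pp` is currently matched.
A 3-state machine:
        p   q  
>* s0   s1  s0 
 * s1   s2  s0 
   s2   s2  s2 
(> = start, * = accepting)

start=s0 accept=s0,s1 s0-p->s1 s0-q->s0 s1-p->s2 s1-q->s0 s2-p->s2 s2-q->s2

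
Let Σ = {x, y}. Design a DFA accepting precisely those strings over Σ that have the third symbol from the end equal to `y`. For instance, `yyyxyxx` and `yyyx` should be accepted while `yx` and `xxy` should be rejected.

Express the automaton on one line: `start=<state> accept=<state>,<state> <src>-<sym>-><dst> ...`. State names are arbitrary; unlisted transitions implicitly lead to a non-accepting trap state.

start=A accept=L,M,N,O A-x->B A-y->C B-x->D B-y->E C-x->F C-y->G D-x->H D-y->I E-x->J E-y->K F-x->L F-y->M G-x->N G-y->O H-x->H H-y->I I-x->J I-y->K J-x->L J-y->M K-x->N K-y->O L-x->H L-y->I M-x->J M-y->K N-x->L N-y->M O-x->N O-y->O

Because acceptance depends on a position counted from the end, the machine has to buffer the most recent 3 symbols. Make each state the string of the last up-to-3 symbols read; on input `x` shift the window left and append `x`. Accept when the buffered window has length 3 and begins with `y`.
15 states suffice.
       x  y 
>  A   B  C 
   B   D  E 
   C   F  G 
   D   H  I 
   E   J  K 
   F   L  M 
   G   N  O 
   H   H  I 
   I   J  K 
   J   L  M 
   K   N  O 
 * L   H  I 
 * M   J  K 
 * N   L  M 
 * O   N  O 
(> = start, * = accepting)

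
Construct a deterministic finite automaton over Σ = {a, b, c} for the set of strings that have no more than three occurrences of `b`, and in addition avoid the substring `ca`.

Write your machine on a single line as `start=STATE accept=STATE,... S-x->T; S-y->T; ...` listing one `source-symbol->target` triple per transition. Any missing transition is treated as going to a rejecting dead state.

start=S0; accept=S0,S1,S2,S3,S4,S6,S7,S8; S0-a->S0; S0-b->S1; S0-c->S2; S1-a->S1; S1-b->S3; S1-c->S4; S2-a->S5; S2-b->S1; S2-c->S2; S3-a->S3; S3-b->S6; S3-c->S7; S4-a->S5; S4-b->S3; S4-c->S4; S5-a->S5; S5-b->S5; S5-c->S5; S6-a->S6; S6-b->S5; S6-c->S8; S7-a->S5; S7-b->S6; S7-c->S7; S8-a->S5; S8-b->S5; S8-c->S8

Handle the two conditions separately and then intersect. One (5 states) tracks the count of `b`s, saturating at 4; the other (3 states) tracks partial matches of the forbidden pattern `ca`. Each combined state is a pair, one component from each; accept when both components accept. Equivalent product states are then merged.
A 9-state machine:
        a   b   c  
>* S0   S0  S1  S2 
 * S1   S1  S3  S4 
 * S2   S5  S1  S2 
 * S3   S3  S6  S7 
 * S4   S5  S3  S4 
   S5   S5  S5  S5 
 * S6   S6  S5  S8 
 * S7   S5  S6  S7 
 * S8   S5  S5  S8 
(> = start, * = accepting)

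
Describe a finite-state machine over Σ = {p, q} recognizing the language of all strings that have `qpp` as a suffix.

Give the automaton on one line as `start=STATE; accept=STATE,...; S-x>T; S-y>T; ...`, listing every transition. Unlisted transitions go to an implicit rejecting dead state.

Remember how much of `qpp` the current input suffix matches. State s0 means no match yet; s1 means the last symbol is `q`; s2 means the last 2 symbols are `qp`; s3 means the last 3 symbols are `qpp`. Only s3 accepts. On a mismatch, fall back to the longest proper suffix that is still a prefix of `qpp`.
A 4-state machine:
        p   q  
>  s0   s0  s1 
   s1   s2  s1 
   s2   s3  s1 
 * s3   s0  s1 
(> = start, * = accepting)

start=s0; accept=s3; s0-p>s0; s0-q>s1; s1-p>s2; s1-q>s1; s2-p>s3; s2-q>s1; s3-p>s0; s3-q>s1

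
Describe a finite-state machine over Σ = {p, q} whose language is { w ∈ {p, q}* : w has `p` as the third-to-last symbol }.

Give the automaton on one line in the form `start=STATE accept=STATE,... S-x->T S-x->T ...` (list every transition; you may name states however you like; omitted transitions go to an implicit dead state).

start=s0 accept=s7,s8,s9,s10 s0-p->s1 s0-q->s2 s1-p->s3 s1-q->s4 s2-p->s5 s2-q->s6 s3-p->s7 s3-q->s8 s4-p->s9 s4-q->s10 s5-p->s11 s5-q->s12 s6-p->s13 s6-q->s14 s7-p->s7 s7-q->s8 s8-p->s9 s8-q->s10 s9-p->s11 s9-q->s12 s10-p->s13 s10-q->s14 s11-p->s7 s11-q->s8 s12-p->s9 s12-q->s10 s13-p->s11 s13-q->s12 s14-p->s13 s14-q->s14

A DFA must remember the last 3 symbols (since which symbol is third-to-last isn't known until the input ends). Use one state per possible window of the last ≤3 symbols; accept from those whose window starts with `p`.
15 states suffice.
          p    q  
>  s0     s1   s2 
   s1     s3   s4 
   s2     s5   s6 
   s3     s7   s8 
   s4     s9  s10 
   s5    s11  s12 
   s6    s13  s14 
 * s7     s7   s8 
 * s8     s9  s10 
 * s9    s11  s12 
 * s10   s13  s14 
   s11    s7   s8 
   s12    s9  s10 
   s13   s11  s12 
   s14   s13  s14 
(> = start, * = accepting)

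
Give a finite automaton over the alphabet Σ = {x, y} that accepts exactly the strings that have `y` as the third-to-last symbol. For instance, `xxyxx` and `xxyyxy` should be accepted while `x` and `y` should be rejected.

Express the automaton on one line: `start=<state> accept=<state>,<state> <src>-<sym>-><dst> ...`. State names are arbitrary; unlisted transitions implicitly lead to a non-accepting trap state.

start=S0 accept=S11,S12,S13,S14 S0-x->S1 S0-y->S2 S1-x->S3 S1-y->S4 S2-x->S5 S2-y->S6 S3-x->S7 S3-y->S8 S4-x->S9 S4-y->S10 S5-x->S11 S5-y->S12 S6-x->S13 S6-y->S14 S7-x->S7 S7-y->S8 S8-x->S9 S8-y->S10 S9-x->S11 S9-y->S12 S10-x->S13 S10-y->S14 S11-x->S7 S11-y->S8 S12-x->S9 S12-y->S10 S13-x->S11 S13-y->S12 S14-x->S13 S14-y->S14

A DFA must remember the last 3 symbols (since which symbol is third-to-last isn't known until the input ends). Use one state per possible window of the last ≤3 symbols; accept from those whose window starts with `y`.
A 15-state machine:
          x    y  
>  S0     S1   S2 
   S1     S3   S4 
   S2     S5   S6 
   S3     S7   S8 
   S4     S9  S10 
   S5    S11  S12 
   S6    S13  S14 
   S7     S7   S8 
   S8     S9  S10 
   S9    S11  S12 
   S10   S13  S14 
 * S11    S7   S8 
 * S12    S9  S10 
 * S13   S11  S12 
 * S14   S13  S14 
(> = start, * = accepting)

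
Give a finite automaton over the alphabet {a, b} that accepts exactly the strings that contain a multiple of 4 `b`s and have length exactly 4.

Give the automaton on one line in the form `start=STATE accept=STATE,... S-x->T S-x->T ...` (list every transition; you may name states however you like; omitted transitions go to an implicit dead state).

start=q0 accept=q8 q0-a->q1 q0-b->q2 q1-a->q3 q1-b->q4 q2-a->q4 q2-b->q5 q3-a->q6 q3-b->q4 q4-a->q4 q4-b->q4 q5-a->q4 q5-b->q7 q6-a->q8 q6-b->q4 q7-a->q4 q7-b->q8 q8-a->q4 q8-b->q4

Build one automaton per condition and run them in lockstep. The first has 4 states tracking the count of `b`s modulo 4; the second has 6 states tracking the input length, saturating at 5. A product state is a pair (one from each), accepting exactly when both do. After merging equivalent states the machine shrinks.
        a   b  
>  q0   q1  q2 
   q1   q3  q4 
   q2   q4  q5 
   q3   q6  q4 
   q4   q4  q4 
   q5   q4  q7 
   q6   q8  q4 
   q7   q4  q8 
 * q8   q4  q4 
(> = start, * = accepting)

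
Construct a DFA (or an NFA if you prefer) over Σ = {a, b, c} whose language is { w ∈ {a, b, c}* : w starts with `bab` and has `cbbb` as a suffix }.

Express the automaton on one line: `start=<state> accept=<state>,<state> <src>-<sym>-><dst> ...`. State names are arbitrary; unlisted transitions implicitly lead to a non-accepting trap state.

Build one automaton per condition and run them in lockstep. The first has 5 states tracking whether the input so far still matches the prefix `bab`; the second has 5 states tracking how much of the suffix `cbbb` has currently been matched. A product state is a pair (one from each), accepting exactly when both do.
With 13 states:
          a    b    c  
>  q0     q1   q2   q3 
   q1     q1   q1   q3 
   q2     q4   q1   q3 
   q3     q1   q5   q3 
   q4     q1   q6   q3 
   q5     q1   q7   q3 
   q6     q6   q6   q8 
   q7     q1   q9   q3 
   q8     q6  q10   q8 
   q9     q1   q1   q3 
   q10    q6  q11   q8 
   q11    q6  q12   q8 
 * q12    q6   q6   q8 
(> = start, * = accepting)

start=q0 accept=q12 q0-a->q1 q0-b->q2 q0-c->q3 q1-a->q1 q1-b->q1 q1-c->q3 q2-a->q4 q2-b->q1 q2-c->q3 q3-a->q1 q3-b->q5 q3-c->q3 q4-a->q1 q4-b->q6 q4-c->q3 q5-a->q1 q5-b->q7 q5-c->q3 q6-a->q6 q6-b->q6 q6-c->q8 q7-a->q1 q7-b->q9 q7-c->q3 q8-a->q6 q8-b->q10 q8-c->q8 q9-a->q1 q9-b->q1 q9-c->q3 q10-a->q6 q10-b->q11 q10-c->q8 q11-a->q6 q11-b->q12 q11-c->q8 q12-a->q6 q12-b->q6 q12-c->q8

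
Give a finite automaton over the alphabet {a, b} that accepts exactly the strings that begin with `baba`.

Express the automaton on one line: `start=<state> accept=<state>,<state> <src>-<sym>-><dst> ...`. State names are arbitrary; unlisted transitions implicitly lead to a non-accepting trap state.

Walk along `baba` while the input agrees: from q0 take `b` to q1, and so on. Any deviation drops to the rejecting sink q5. Once q4 is reached the prefix is confirmed and every continuation is accepted.
A 6-state machine:
        a   b  
>  q0   q5  q1 
   q1   q2  q5 
   q2   q5  q3 
   q3   q4  q5 
 * q4   q4  q4 
   q5   q5  q5 
(> = start, * = accepting)

start=q0 accept=q4 q0-a->q5 q0-b->q1 q1-a->q2 q1-b->q5 q2-a->q5 q2-b->q3 q3-a->q4 q3-b->q5 q4-a->q4 q4-b->q4 q5-a->q5 q5-b->q5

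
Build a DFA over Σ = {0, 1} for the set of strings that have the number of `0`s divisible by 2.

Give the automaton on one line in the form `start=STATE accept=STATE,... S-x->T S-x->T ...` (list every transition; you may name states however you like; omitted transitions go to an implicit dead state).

The only thing that matters is how many `0`s have appeared, reduced mod 2. Use one state per residue: q0 for 0, …, q1 for 1. Reading `0` moves to the next residue; anything else stays put. q0 is accepting.
        0   1  
>* q0   q1  q0 
   q1   q0  q1 
(> = start, * = accepting)

start=q0 accept=q0 q0-0->q1 q0-1->q0 q1-0->q0 q1-1->q1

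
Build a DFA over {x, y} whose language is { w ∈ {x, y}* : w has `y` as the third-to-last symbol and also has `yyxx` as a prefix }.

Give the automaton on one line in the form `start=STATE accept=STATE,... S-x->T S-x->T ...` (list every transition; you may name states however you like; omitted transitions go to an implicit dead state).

start=q0 accept=q5,q10,q11,q12 q0-x->q1 q0-y->q2 q1-x->q1 q1-y->q1 q2-x->q1 q2-y->q3 q3-x->q4 q3-y->q1 q4-x->q5 q4-y->q1 q5-x->q6 q5-y->q7 q6-x->q6 q6-y->q7 q7-x->q8 q7-y->q9 q8-x->q5 q8-y->q10 q9-x->q11 q9-y->q12 q10-x->q8 q10-y->q9 q11-x->q5 q11-y->q10 q12-x->q11 q12-y->q12

Run two small machines in parallel and take their product. The first has 15 states tracking the last 3 symbols read; the second has 6 states tracking whether the input so far still matches the prefix `yyxx`. A product state is a pair (one from each), accepting exactly when both do. Minimizing collapses redundant product states.
13 states suffice.
          x    y  
>  q0     q1   q2 
   q1     q1   q1 
   q2     q1   q3 
   q3     q4   q1 
   q4     q5   q1 
 * q5     q6   q7 
   q6     q6   q7 
   q7     q8   q9 
   q8     q5  q10 
   q9    q11  q12 
 * q10    q8   q9 
 * q11    q5  q10 
 * q12   q11  q12 
(> = start, * = accepting)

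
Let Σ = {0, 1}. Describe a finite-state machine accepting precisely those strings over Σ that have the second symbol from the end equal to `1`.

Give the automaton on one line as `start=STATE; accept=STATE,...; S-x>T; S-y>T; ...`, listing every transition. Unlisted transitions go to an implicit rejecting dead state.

A DFA must remember the last 2 symbols (since which symbol is second-to-last isn't known until the input ends). Use one state per possible window of the last ≤2 symbols; accept from those whose window starts with `1`.
A 7-state machine:
        0   1  
>  s0   s1  s2 
   s1   s3  s4 
   s2   s5  s6 
   s3   s3  s4 
   s4   s5  s6 
 * s5   s3  s4 
 * s6   s5  s6 
(> = start, * = accepting)

start=s0; accept=s5,s6; s0-0>s1; s0-1>s2; s1-0>s3; s1-1>s4; s2-0>s5; s2-1>s6; s3-0>s3; s3-1>s4; s4-0>s5; s4-1>s6; s5-0>s3; s5-1>s4; s6-0>s5; s6-1>s6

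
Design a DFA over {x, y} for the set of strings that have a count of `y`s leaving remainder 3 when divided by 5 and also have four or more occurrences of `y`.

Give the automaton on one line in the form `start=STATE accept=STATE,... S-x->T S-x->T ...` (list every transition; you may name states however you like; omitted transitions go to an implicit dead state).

Handle the two conditions separately and then intersect. One (5 states) tracks the count of `y`s modulo 5; the other (6 states) tracks the count of `y`s, saturating at 5. Each combined state is a pair, one component from each; accept when both components accept.
10 states suffice.
       x  y 
>  A   A  B 
   B   B  C 
   C   C  D 
   D   D  E 
   E   E  F 
   F   F  G 
   G   G  H 
   H   H  I 
 * I   I  J 
   J   J  F 
(> = start, * = accepting)

start=A accept=I A-x->A A-y->B B-x->B B-y->C C-x->C C-y->D D-x->D D-y->E E-x->E E-y->F F-x->F F-y->G G-x->G G-y->H H-x->H H-y->I I-x->I I-y->J J-x->J J-y->F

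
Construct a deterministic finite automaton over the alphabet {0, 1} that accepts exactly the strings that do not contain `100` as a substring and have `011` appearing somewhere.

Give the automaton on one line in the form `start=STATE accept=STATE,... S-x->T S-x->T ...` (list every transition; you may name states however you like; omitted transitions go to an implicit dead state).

Handle the two conditions separately and then intersect. One (4 states) tracks partial matches of the forbidden pattern `100`; the other (4 states) tracks whether and how much of `011` has been seen. Each combined state is a pair, one component from each; accept when both components accept.
With 10 states:
        0   1  
>  q0   q1  q2 
   q1   q1  q3 
   q2   q4  q2 
   q3   q4  q5 
   q4   q6  q3 
 * q5   q7  q5 
   q6   q6  q8 
 * q7   q9  q5 
   q8   q6  q9 
   q9   q9  q9 
(> = start, * = accepting)

start=q0 accept=q5,q7 q0-0->q1 q0-1->q2 q1-0->q1 q1-1->q3 q2-0->q4 q2-1->q2 q3-0->q4 q3-1->q5 q4-0->q6 q4-1->q3 q5-0->q7 q5-1->q5 q6-0->q6 q6-1->q8 q7-0->q9 q7-1->q5 q8-0->q6 q8-1->q9 q9-0->q9 q9-1->q9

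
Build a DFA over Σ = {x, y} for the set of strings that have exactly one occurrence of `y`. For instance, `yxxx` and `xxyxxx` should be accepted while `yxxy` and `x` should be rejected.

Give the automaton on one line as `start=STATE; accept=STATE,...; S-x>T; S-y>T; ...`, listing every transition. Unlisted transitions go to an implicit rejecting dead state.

Count `y`s, saturating at 2: state q0 means no `y` yet, q1 means one `y` seen, q2 means more than one. Each `y` increments (capped at q2); other symbols loop. Accept from {q1}.
3 states suffice.
        x   y  
>  q0   q0  q1 
 * q1   q1  q2 
   q2   q2  q2 
(> = start, * = accepting)

start=q0; accept=q1; q0-x>q0; q0-y>q1; q1-x>q1; q1-y>q2; q2-x>q2; q2-y>q2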